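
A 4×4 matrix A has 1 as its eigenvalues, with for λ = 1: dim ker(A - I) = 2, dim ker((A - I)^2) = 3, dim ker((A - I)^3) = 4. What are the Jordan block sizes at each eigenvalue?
Jordan blocks: (1, 3), (1, 1)

λ = 1: successive nullity increments [2, 1, 1] count blocks of size ≥ k; block sizes are [3, 1].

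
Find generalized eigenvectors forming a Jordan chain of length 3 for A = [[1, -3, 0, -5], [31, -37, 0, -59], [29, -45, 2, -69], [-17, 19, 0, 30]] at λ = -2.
We seek v_1 ∈ ker((A + 2I)^3) \ ker((A + 2I)^2), then set v_{i+1} = (A + 2I) v_i.

One such chain is v_1 = [[0, 5, 5, -3]]^T, v_2 = [[0, 2, 2, -1]]^T, v_3 = [[-1, -11, -13, 6]]^T. Check: (A + 2I) v_3 = [[0, 0, 0, 0]]^T = 0.

v_1 = [[0, 5, 5, -3]]^T, v_2 = [[0, 2, 2, -1]]^T, v_3 = [[-1, -11, -13, 6]]^T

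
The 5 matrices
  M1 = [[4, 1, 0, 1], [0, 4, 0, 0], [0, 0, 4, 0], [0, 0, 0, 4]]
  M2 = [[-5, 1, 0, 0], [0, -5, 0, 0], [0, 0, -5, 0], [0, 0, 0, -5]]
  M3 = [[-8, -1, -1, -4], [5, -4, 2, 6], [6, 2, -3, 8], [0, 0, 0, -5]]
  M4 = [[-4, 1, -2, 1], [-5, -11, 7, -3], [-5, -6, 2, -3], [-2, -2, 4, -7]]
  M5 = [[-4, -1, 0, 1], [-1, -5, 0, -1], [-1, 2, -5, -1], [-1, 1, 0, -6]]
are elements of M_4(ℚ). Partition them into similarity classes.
Characteristic polynomials: χ_{M1} = (x - 4)^4, χ_{M2} = (x + 5)^4, χ_{M3} = (x + 5)^4, χ_{M4} = (x + 5)^4, χ_{M5} = (x + 5)^4.

{M1}: invariant factors x - 4, x - 4, (x - 4)^2.

{M2}: invariant factors x + 5, x + 5, (x + 5)^2.

{M3, M4, M5}: invariant factors x + 5, (x + 5)^3.

Matrices are similar if and only if their invariant-factor lists agree; the partition into similarity classes is {M1}, {M2}, {M3, M4, M5}.

3 classes: {M1}, {M2}, {M3, M4, M5}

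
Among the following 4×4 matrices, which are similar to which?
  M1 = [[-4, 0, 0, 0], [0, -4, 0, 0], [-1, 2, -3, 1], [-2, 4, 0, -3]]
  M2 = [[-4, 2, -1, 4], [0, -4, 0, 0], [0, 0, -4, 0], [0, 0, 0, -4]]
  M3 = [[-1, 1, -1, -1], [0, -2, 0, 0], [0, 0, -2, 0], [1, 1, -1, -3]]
Characteristic polynomials: χ_{M1} = (x + 3)^2(x + 4)^2, χ_{M2} = (x + 4)^4, χ_{M3} = (x + 2)^4.

{M1}: invariant factors x + 4, (x + 3)^2(x + 4).

{M2}: invariant factors x + 4, x + 4, (x + 4)^2.

{M3}: invariant factors x + 2, x + 2, (x + 2)^2.

Matrices are similar if and only if their invariant-factor lists agree; the partition into similarity classes is {M1}, {M2}, {M3}.

3 classes: {M1}, {M2}, {M3}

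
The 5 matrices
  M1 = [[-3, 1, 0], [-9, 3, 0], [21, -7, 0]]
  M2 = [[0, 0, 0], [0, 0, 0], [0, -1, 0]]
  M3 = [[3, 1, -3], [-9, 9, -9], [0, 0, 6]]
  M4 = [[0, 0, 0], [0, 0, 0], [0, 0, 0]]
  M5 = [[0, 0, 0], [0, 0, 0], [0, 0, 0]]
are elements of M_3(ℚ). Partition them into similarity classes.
Characteristic polynomials: χ_{M1} = x^3, χ_{M2} = x^3, χ_{M3} = (x - 6)^3, χ_{M4} = x^3, χ_{M5} = x^3.

{M1, M2}: invariant factors x, x^2.

{M3}: invariant factors x - 6, (x - 6)^2.

{M4, M5}: invariant factors x, x, x.

Matrices are similar if and only if their invariant-factor lists agree; the partition into similarity classes is {M1, M2}, {M3}, {M4, M5}.

3 classes: {M1, M2}, {M3}, {M4, M5}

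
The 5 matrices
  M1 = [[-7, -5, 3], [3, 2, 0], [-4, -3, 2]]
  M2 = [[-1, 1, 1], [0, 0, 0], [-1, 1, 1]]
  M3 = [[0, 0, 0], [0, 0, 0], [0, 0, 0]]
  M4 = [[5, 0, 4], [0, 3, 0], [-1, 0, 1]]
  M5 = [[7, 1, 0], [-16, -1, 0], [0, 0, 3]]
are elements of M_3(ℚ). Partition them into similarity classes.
Characteristic polynomials: χ_{M1} = (x + 1)^3, χ_{M2} = x^3, χ_{M3} = x^3, χ_{M4} = (x - 3)^3, χ_{M5} = (x - 3)^3.

{M1}: invariant factors (x + 1)^3.

{M2}: invariant factors x, x^2.

{M3}: invariant factors x, x, x.

{M4, M5}: invariant factors x - 3, (x - 3)^2.

Matrices are similar if and only if their invariant-factor lists agree; the partition into similarity classes is {M1}, {M2}, {M3}, {M4, M5}.

4 classes: {M1}, {M2}, {M3}, {M4, M5}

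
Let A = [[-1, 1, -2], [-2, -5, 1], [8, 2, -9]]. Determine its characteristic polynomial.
xI - A = [[x + 1, -1, 2], [2, x + 5, -1], [-8, -2, x + 9]].

Expanding det(xI - A) along the first row:
det(xI - A) = + (x + 1)·det([[x + 5, -1], [-2, x + 9]]) - (-1)·det([[2, -1], [-8, x + 9]]) + (2)·det([[2, x + 5], [-8, -2]]).

Evaluating gives χ_A(x) = x^3 + 15x^2 + 75x + 125 = (x + 5)^3.

χ_A(x) = (x + 5)^3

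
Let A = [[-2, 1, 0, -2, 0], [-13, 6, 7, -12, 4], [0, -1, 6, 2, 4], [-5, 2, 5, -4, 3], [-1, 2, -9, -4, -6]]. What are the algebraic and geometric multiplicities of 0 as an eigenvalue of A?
algebraic multiplicity 5, geometric multiplicity 2

The characteristic polynomial is x^5, so the factor x appears with exponent 5: the algebraic multiplicity is 5.

rank(A) = 3, so the eigenspace has dimension 5 - 3 = 2: the geometric multiplicity is 2.

Since 2 < 5, A is not diagonalizable.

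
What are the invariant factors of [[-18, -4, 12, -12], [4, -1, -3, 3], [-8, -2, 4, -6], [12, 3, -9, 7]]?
x + 2, x + 2, (x + 2)^2

The Jordan structure of A has elementary divisors (x + 2)^2, (x + 2), (x + 2). Arranging the block sizes at each eigenvalue in decreasing order and taking row products gives the invariant factors.

Invariant factors (smallest first, each dividing the next): x + 2, x + 2, (x + 2)^2.

Check: the last factor (x + 2)^2 is the minimal polynomial, and the product (x + 2)^4 is the characteristic polynomial.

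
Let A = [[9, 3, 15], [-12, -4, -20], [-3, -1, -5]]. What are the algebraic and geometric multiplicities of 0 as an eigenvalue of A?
The characteristic polynomial is x^3, so the factor x appears with exponent 3: the algebraic multiplicity is 3.

rank(A) = 1, so the eigenspace has dimension 3 - 1 = 2: the geometric multiplicity is 2.

Since 2 < 3, A is not diagonalizable.

algebraic multiplicity 3, geometric multiplicity 2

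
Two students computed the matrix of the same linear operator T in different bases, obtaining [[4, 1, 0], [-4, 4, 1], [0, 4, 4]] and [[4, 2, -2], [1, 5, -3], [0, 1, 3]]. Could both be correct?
Yes.

Two matrices over a field are similar if and only if they have the same invariant factors.

Both A and B have characteristic polynomial (x - 4)^3 and minimal polynomial (x - 4)^3. Computing further, both have invariant factors (x - 4)^3. Hence A and B are similar.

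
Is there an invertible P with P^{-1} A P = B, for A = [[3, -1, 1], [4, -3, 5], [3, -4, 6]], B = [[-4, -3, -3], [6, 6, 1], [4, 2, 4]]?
Two matrices over a field are similar if and only if they have the same invariant factors.

Both A and B have characteristic polynomial (x - 2)^3 and minimal polynomial (x - 2)^3. Computing further, both have invariant factors (x - 2)^3. Hence A and B are similar.

Yes.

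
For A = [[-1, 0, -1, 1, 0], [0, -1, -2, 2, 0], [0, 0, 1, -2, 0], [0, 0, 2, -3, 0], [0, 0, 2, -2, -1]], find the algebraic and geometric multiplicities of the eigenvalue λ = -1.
The characteristic polynomial is (x + 1)^5, so the factor x + 1 appears with exponent 5: the algebraic multiplicity is 5.

rank(A + I) = 1, so the eigenspace has dimension 5 - 1 = 4: the geometric multiplicity is 4.

Since 4 < 5, A is not diagonalizable.

algebraic multiplicity 5, geometric multiplicity 4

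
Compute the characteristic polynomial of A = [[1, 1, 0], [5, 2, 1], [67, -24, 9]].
xI - A = [[x - 1, -1, 0], [-5, x - 2, -1], [-67, 24, x - 9]].

Expanding det(xI - A) along the first row:
det(xI - A) = + (x - 1)·det([[x - 2, -1], [24, x - 9]]) - (-1)·det([[-5, -1], [-67, x - 9]]) + (0)·det([[-5, x - 2], [-67, 24]]).

Evaluating gives χ_A(x) = x^3 - 12x^2 + 48x - 64 = (x - 4)^3.

χ_A(x) = (x - 4)^3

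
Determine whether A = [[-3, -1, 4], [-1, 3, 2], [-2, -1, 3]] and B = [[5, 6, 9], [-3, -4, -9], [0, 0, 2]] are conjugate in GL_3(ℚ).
No.

Both have characteristic polynomial (x - 2)^2(x + 1), but the minimal polynomial of A is (x - 2)^2(x + 1) while the minimal polynomial of B is (x - 2)(x + 1). The minimal polynomial is a similarity invariant, so A and B are not similar.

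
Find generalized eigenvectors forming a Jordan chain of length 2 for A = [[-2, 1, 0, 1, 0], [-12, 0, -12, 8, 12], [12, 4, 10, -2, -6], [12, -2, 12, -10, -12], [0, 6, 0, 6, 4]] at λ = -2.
v_1 = [[0, 1, -1, 0, -1]]^T, v_2 = [[1, 2, -2, -2, 0]]^T

We seek v_1 ∈ ker((A + 2I)^2) \ ker(A + 2I), then set v_{i+1} = (A + 2I) v_i.

One such chain is v_1 = [[0, 1, -1, 0, -1]]^T, v_2 = [[1, 2, -2, -2, 0]]^T. Check: (A + 2I) v_2 = [[0, 0, 0, 0, 0]]^T = 0.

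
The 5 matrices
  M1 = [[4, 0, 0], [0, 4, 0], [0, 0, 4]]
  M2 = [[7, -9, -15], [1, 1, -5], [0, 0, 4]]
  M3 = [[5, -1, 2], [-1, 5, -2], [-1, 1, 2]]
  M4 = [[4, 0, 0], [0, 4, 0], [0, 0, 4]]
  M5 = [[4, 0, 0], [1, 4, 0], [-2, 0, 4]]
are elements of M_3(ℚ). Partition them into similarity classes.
2 classes: {M1, M4}, {M2, M3, M5}

Characteristic polynomials: χ_{M1} = (x - 4)^3, χ_{M2} = (x - 4)^3, χ_{M3} = (x - 4)^3, χ_{M4} = (x - 4)^3, χ_{M5} = (x - 4)^3.

{M1, M4}: invariant factors x - 4, x - 4, x - 4.

{M2, M3, M5}: invariant factors x - 4, (x - 4)^2.

Matrices are similar if and only if their invariant-factor lists agree; the partition into similarity classes is {M1, M4}, {M2, M3, M5}.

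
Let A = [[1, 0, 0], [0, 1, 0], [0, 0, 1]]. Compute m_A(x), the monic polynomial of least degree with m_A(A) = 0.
m_A(x) = x - 1

The characteristic polynomial factors as (x - 1)^3. The minimal polynomial is ∏(x - λ)^{k_λ} where k_λ is the size of the largest Jordan block at λ.

For λ = 1: rank(A - I) = 0, and the largest Jordan block has size 1 (the smallest k with rank((A - I)^k) = rank((A - I)^(k+1))).

So m_A(x) = x - 1.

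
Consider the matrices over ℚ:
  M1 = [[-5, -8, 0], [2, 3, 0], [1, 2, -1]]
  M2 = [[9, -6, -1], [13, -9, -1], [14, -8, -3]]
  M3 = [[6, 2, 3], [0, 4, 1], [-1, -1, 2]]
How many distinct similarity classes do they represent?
3 classes: {M1}, {M2}, {M3}

Characteristic polynomials: χ_{M1} = (x + 1)^3, χ_{M2} = (x + 1)^3, χ_{M3} = (x - 4)^3.

{M1}: invariant factors x + 1, (x + 1)^2.

{M2}: invariant factors (x + 1)^3.

{M3}: invariant factors (x - 4)^3.

Matrices are similar if and only if their invariant-factor lists agree; the partition into similarity classes is {M1}, {M2}, {M3}.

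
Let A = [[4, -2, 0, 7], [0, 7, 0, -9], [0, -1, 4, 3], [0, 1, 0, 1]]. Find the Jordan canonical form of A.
J = [[4, 1, 0, 0], [0, 4, 1, 0], [0, 0, 4, 0], [0, 0, 0, 4]]

The characteristic polynomial is det(xI - A) = (x - 4)^4, so the eigenvalues are 4 (algebraic multiplicity 4).

For λ = 4: rank(A - 4I) = 2, rank((A - 4I)^2) = 1, rank((A - 4I)^3) = 0. The eigenspace has dimension 4 - 2 = 2, so there are 2 Jordan blocks; the rank sequence gives block sizes [3, 1].

Assembling the blocks gives the Jordan form J above.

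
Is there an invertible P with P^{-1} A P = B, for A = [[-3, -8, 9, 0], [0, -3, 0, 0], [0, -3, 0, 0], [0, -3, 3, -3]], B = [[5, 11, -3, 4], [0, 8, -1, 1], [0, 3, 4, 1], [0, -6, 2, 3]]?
No.

trace(A) = -9 but trace(B) = 20. The trace is a similarity invariant, so A and B are not similar.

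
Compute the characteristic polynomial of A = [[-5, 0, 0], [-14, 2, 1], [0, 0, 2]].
χ_A(x) = (x - 2)^2(x + 5)

xI - A = [[x + 5, 0, 0], [14, x - 2, -1], [0, 0, x - 2]].

Expanding det(xI - A) along the first row:
det(xI - A) = + (x + 5)·det([[x - 2, -1], [0, x - 2]]) - (0)·det([[14, -1], [0, x - 2]]) + (0)·det([[14, x - 2], [0, 0]]).

Evaluating gives χ_A(x) = x^3 + x^2 - 16x + 20 = (x - 2)^2(x + 5).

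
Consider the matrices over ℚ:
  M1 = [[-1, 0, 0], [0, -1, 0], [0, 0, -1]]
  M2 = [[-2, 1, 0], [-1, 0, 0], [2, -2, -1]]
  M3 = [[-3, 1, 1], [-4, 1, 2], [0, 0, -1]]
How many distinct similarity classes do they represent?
Characteristic polynomials: χ_{M1} = (x + 1)^3, χ_{M2} = (x + 1)^3, χ_{M3} = (x + 1)^3.

{M1}: invariant factors x + 1, x + 1, x + 1.

{M2, M3}: invariant factors x + 1, (x + 1)^2.

Matrices are similar if and only if their invariant-factor lists agree; the partition into similarity classes is {M1}, {M2, M3}.

2 classes: {M1}, {M2, M3}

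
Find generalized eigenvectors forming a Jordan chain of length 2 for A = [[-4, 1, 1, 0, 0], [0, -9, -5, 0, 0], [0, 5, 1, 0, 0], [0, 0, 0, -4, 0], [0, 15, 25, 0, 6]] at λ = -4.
v_1 = [[1, 4, -3, 1, 1]]^T, v_2 = [[1, -5, 5, 0, -5]]^T

We seek v_1 ∈ ker((A + 4I)^2) \ ker(A + 4I), then set v_{i+1} = (A + 4I) v_i.

One such chain is v_1 = [[1, 4, -3, 1, 1]]^T, v_2 = [[1, -5, 5, 0, -5]]^T. Check: (A + 4I) v_2 = [[0, 0, 0, 0, 0]]^T = 0.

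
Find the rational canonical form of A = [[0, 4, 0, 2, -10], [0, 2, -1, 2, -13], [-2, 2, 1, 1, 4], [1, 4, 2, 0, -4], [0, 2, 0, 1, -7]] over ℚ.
R = [[0, 2, 0, 0, 0], [1, -1, 0, 0, 0], [0, 0, 0, 0, 4], [0, 0, 1, 0, 0], [0, 0, 0, 1, -3]]

The invariant factors of A (the non-unit diagonal entries of the Smith normal form of xI - A over ℚ[x]) are (x - 1)(x + 2), (x - 1)(x + 2)^2, each dividing the next. The characteristic polynomial is their product, (x - 1)^2(x + 2)^3.

The rational canonical form is the block-diagonal matrix of companion matrices C(f_i):
R = [[0, 2, 0, 0, 0], [1, -1, 0, 0, 0], [0, 0, 0, 0, 4], [0, 0, 1, 0, 0], [0, 0, 0, 1, -3]].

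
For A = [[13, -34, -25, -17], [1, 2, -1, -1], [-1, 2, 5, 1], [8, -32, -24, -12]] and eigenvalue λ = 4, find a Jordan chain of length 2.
v_1 = [[3, 1, -1, 1]]^T, v_2 = [[1, 1, -1, 0]]^T

We seek v_1 ∈ ker((A - 4I)^2) \ ker(A - 4I), then set v_{i+1} = (A - 4I) v_i.

One such chain is v_1 = [[3, 1, -1, 1]]^T, v_2 = [[1, 1, -1, 0]]^T. Check: (A - 4I) v_2 = [[0, 0, 0, 0]]^T = 0.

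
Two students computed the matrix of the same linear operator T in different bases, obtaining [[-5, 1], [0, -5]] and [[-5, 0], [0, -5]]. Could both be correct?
Both have characteristic polynomial (x + 5)^2, but the minimal polynomial of A is (x + 5)^2 while the minimal polynomial of B is x + 5. The minimal polynomial is a similarity invariant, so A and B are not similar.

No.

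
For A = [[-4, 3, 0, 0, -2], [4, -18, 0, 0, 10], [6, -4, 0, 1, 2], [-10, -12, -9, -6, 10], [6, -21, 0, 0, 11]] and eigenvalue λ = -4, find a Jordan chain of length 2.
We seek v_1 ∈ ker((A + 4I)^2) \ ker(A + 4I), then set v_{i+1} = (A + 4I) v_i.

One such chain is v_1 = [[0, 1, 0, 0, 1]]^T, v_2 = [[1, -4, -2, -2, -6]]^T. Check: (A + 4I) v_2 = [[0, 0, 0, 0, 0]]^T = 0.

v_1 = [[0, 1, 0, 0, 1]]^T, v_2 = [[1, -4, -2, -2, -6]]^T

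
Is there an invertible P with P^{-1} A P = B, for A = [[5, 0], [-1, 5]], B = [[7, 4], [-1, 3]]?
Two matrices over a field are similar if and only if they have the same invariant factors.

Both A and B have characteristic polynomial (x - 5)^2 and minimal polynomial (x - 5)^2. Computing further, both have invariant factors (x - 5)^2. Hence A and B are similar.

Yes.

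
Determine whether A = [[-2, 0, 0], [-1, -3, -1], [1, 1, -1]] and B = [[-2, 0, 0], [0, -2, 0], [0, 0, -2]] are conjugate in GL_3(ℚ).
No.

Both have characteristic polynomial (x + 2)^3, but the minimal polynomial of A is (x + 2)^2 while the minimal polynomial of B is x + 2. The minimal polynomial is a similarity invariant, so A and B are not similar.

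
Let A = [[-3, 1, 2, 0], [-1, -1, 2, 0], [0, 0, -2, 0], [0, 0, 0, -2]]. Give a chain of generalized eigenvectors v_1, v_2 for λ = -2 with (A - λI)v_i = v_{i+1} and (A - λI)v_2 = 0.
v_1 = [[0, 1, 0, 0]]^T, v_2 = [[1, 1, 0, 0]]^T

We seek v_1 ∈ ker((A + 2I)^2) \ ker(A + 2I), then set v_{i+1} = (A + 2I) v_i.

One such chain is v_1 = [[0, 1, 0, 0]]^T, v_2 = [[1, 1, 0, 0]]^T. Check: (A + 2I) v_2 = [[0, 0, 0, 0]]^T = 0.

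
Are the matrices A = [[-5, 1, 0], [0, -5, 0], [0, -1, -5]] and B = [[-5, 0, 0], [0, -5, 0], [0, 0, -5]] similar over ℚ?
No.

Both have characteristic polynomial (x + 5)^3, but the minimal polynomial of A is (x + 5)^2 while the minimal polynomial of B is x + 5. The minimal polynomial is a similarity invariant, so A and B are not similar.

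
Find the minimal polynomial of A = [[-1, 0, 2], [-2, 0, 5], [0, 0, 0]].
The characteristic polynomial factors as x^2(x + 1). The minimal polynomial is ∏(x - λ)^{k_λ} where k_λ is the size of the largest Jordan block at λ.

For λ = -1: rank(A + I) = 2, and the largest Jordan block has size 1 (the smallest k with rank((A + I)^k) = rank((A + I)^(k+1))).
For λ = 0: rank(A) = 2, and the largest Jordan block has size 2 (the smallest k with rank(A^k) = rank(A^(k+1))).

So m_A(x) = x^2(x + 1).

m_A(x) = x^2(x + 1)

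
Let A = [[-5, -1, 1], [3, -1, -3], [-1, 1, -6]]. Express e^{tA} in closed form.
e^{tA} = [[(-3*t^2/2 - t + 1)*e^{-4*t}, t*(-t - 2)*e^{-4*t}/2, t*e^{-4*t}], [3*t*(3*t + 2)*e^{-4*t}/2, (3*t^2 + 6*t + 2)*e^{-4*t}/2, -3*t*e^{-4*t}], [t*(3*t - 1)*e^{-4*t}, t*(t + 1)*e^{-4*t}, (1 - 2*t)*e^{-4*t}]]

A has Jordan form J = [[-4, 1, 0], [0, -4, 1], [0, 0, -4]] with A = PJP^{-1}, so e^{tA} = P e^{tJ} P^{-1}.

For a Jordan block J_k(λ), e^{tJ_k(λ)} = e^{λt} · (I + tN + t^2 N^2/2! + ... + t^{k-1} N^{k-1}/(k-1)!) where N is the nilpotent superdiagonal part.

Assembling the blocks and conjugating back gives the entries of e^{tA} as shown above.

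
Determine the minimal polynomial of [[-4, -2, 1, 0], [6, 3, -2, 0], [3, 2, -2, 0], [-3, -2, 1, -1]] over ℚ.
m_A(x) = (x + 1)^2

The characteristic polynomial factors as (x + 1)^4. The minimal polynomial is ∏(x - λ)^{k_λ} where k_λ is the size of the largest Jordan block at λ.

For λ = -1: rank(A + I) = 1, and the largest Jordan block has size 2 (the smallest k with rank((A + I)^k) = rank((A + I)^(k+1))).

So m_A(x) = (x + 1)^2.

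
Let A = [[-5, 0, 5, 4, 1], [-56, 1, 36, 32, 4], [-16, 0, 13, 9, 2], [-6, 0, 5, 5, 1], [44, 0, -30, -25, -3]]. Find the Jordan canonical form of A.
J = [[1, 0, 0, 0, 0], [0, 1, 0, 0, 0], [0, 0, 3, 1, 0], [0, 0, 0, 3, 1], [0, 0, 0, 0, 3]]

The characteristic polynomial is det(xI - A) = (x - 3)^3(x - 1)^2, so the eigenvalues are 1 (algebraic multiplicity 2), 3 (algebraic multiplicity 3).

For λ = 1: rank(A - I) = 3. The eigenspace has dimension 5 - 3 = 2, so there are 2 Jordan blocks; the rank sequence gives block sizes [1, 1].

For λ = 3: rank(A - 3I) = 4, rank((A - 3I)^2) = 3, rank((A - 3I)^3) = 2. The eigenspace has dimension 5 - 4 = 1, so there is 1 Jordan block; the rank sequence gives block sizes [3].

Assembling the blocks gives the Jordan form J above.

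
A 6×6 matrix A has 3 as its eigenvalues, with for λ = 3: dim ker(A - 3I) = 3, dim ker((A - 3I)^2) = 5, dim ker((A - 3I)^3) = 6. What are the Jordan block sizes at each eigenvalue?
Jordan blocks: (3, 3), (3, 2), (3, 1)

λ = 3: successive nullity increments [3, 2, 1] count blocks of size ≥ k; block sizes are [3, 2, 1].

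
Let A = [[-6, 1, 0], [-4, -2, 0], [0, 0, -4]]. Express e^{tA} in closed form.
e^{tA} = [[(1 - 2*t)*e^{-4*t}, t*e^{-4*t}, 0], [-4*t*e^{-4*t}, (2*t + 1)*e^{-4*t}, 0], [0, 0, e^{-4*t}]]

A has Jordan form J = [[-4, 1, 0], [0, -4, 0], [0, 0, -4]] with A = PJP^{-1}, so e^{tA} = P e^{tJ} P^{-1}.

For a Jordan block J_k(λ), e^{tJ_k(λ)} = e^{λt} · (I + tN + t^2 N^2/2! + ... + t^{k-1} N^{k-1}/(k-1)!) where N is the nilpotent superdiagonal part.

Assembling the blocks and conjugating back gives the entries of e^{tA} as shown above.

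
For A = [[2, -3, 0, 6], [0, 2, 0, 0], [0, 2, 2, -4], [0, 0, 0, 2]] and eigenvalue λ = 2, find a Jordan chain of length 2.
v_1 = [[-1, 1, -5, 1]]^T, v_2 = [[3, 0, -2, 0]]^T

We seek v_1 ∈ ker((A - 2I)^2) \ ker(A - 2I), then set v_{i+1} = (A - 2I) v_i.

One such chain is v_1 = [[-1, 1, -5, 1]]^T, v_2 = [[3, 0, -2, 0]]^T. Check: (A - 2I) v_2 = [[0, 0, 0, 0]]^T = 0.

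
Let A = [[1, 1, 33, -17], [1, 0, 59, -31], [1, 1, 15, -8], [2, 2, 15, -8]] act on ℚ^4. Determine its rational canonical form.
R = [[0, 0, 0, -9], [1, 0, 0, -24], [0, 1, 0, -10], [0, 0, 1, 8]]

The invariant factors of A (the non-unit diagonal entries of the Smith normal form of xI - A over ℚ[x]) are (x^2 - 4x - 3)^2, each dividing the next. The characteristic polynomial is their product, (x^2 - 4x - 3)^2.

The rational canonical form is the block-diagonal matrix of companion matrices C(f_i):
R = [[0, 0, 0, -9], [1, 0, 0, -24], [0, 1, 0, -10], [0, 0, 1, 8]].

Note the characteristic polynomial does not split into linear factors over ℚ, so A has no Jordan form over ℚ; the rational canonical form exists over any field.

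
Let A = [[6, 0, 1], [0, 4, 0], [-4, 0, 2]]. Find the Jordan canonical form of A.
J = [[4, 1, 0], [0, 4, 0], [0, 0, 4]]

The characteristic polynomial is det(xI - A) = (x - 4)^3, so the eigenvalues are 4 (algebraic multiplicity 3).

For λ = 4: rank(A - 4I) = 1, rank((A - 4I)^2) = 0. The eigenspace has dimension 3 - 1 = 2, so there are 2 Jordan blocks; the rank sequence gives block sizes [2, 1].

Assembling the blocks gives the Jordan form J above.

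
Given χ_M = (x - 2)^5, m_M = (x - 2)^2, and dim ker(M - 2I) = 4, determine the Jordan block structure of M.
Jordan blocks: (2, 2), (2, 1), (2, 1), (2, 1)

λ = 2: algebraic multiplicity 5 (exponent in χ_M), largest block size 2 (exponent in m_M), 4 blocks (geometric multiplicity). These force block sizes [2, 1, 1, 1].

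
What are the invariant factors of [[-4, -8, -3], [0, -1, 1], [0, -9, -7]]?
(x + 4)^3

The Jordan structure of A has elementary divisors (x + 4)^3. Arranging the block sizes at each eigenvalue in decreasing order and taking row products gives the invariant factors.

Invariant factors (smallest first, each dividing the next): (x + 4)^3.

Check: the last factor (x + 4)^3 is the minimal polynomial, and the product (x + 4)^3 is the characteristic polynomial.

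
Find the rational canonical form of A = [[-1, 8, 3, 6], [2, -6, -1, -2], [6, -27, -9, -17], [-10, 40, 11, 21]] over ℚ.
R = [[0, 0, 0, 5], [1, 0, 0, -6], [0, 1, 0, 1], [0, 0, 1, 5]]

The invariant factors of A (the non-unit diagonal entries of the Smith normal form of xI - A over ℚ[x]) are (x - 5)(x^3 - x + 1), each dividing the next. The characteristic polynomial is their product, (x - 5)(x^3 - x + 1).

The rational canonical form is the block-diagonal matrix of companion matrices C(f_i):
R = [[0, 0, 0, 5], [1, 0, 0, -6], [0, 1, 0, 1], [0, 0, 1, 5]].

Note the characteristic polynomial does not split into linear factors over ℚ, so A has no Jordan form over ℚ; the rational canonical form exists over any field.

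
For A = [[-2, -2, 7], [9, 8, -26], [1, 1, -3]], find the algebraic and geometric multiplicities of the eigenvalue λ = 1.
algebraic multiplicity 3, geometric multiplicity 1

The characteristic polynomial is (x - 1)^3, so the factor x - 1 appears with exponent 3: the algebraic multiplicity is 3.

rank(A - I) = 2, so the eigenspace has dimension 3 - 2 = 1: the geometric multiplicity is 1.

Since 1 < 3, A is not diagonalizable.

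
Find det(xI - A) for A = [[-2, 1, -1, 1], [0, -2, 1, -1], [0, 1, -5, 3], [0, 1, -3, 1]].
xI - A = [[x + 2, -1, 1, -1], [0, x + 2, -1, 1], [0, -1, x + 5, -3], [0, -1, 3, x - 1]].

Expanding det(xI - A) along the first row:
det(xI - A) = + (x + 2)·det([[x + 2, -1, 1], [-1, x + 5, -3], [-1, 3, x - 1]]) - (-1)·det([[0, -1, 1], [0, x + 5, -3], [0, 3, x - 1]]) + (1)·det([[0, x + 2, 1], [0, -1, -3], [0, -1, x - 1]]) - (-1)·det([[0, x + 2, -1], [0, -1, x + 5], [0, -1, 3]]).

Evaluating gives χ_A(x) = x^4 + 8x^3 + 24x^2 + 32x + 16 = (x + 2)^4.

χ_A(x) = (x + 2)^4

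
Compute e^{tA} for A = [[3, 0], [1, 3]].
A has Jordan form J = [[3, 1], [0, 3]] with A = PJP^{-1}, so e^{tA} = P e^{tJ} P^{-1}.

For a Jordan block J_k(λ), e^{tJ_k(λ)} = e^{λt} · (I + tN + t^2 N^2/2! + ... + t^{k-1} N^{k-1}/(k-1)!) where N is the nilpotent superdiagonal part.

Assembling the blocks and conjugating back gives the entries of e^{tA} as shown above.

e^{tA} = [[e^{3*t}, 0], [t*e^{3*t}, e^{3*t}]]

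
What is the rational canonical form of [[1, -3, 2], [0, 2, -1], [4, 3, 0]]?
The invariant factors of A (the non-unit diagonal entries of the Smith normal form of xI - A over ℚ[x]) are (x + 1)(x^2 - 4x + 1), each dividing the next. The characteristic polynomial is their product, (x + 1)(x^2 - 4x + 1).

The rational canonical form is the block-diagonal matrix of companion matrices C(f_i):
R = [[0, 0, -1], [1, 0, 3], [0, 1, 3]].

Note the characteristic polynomial does not split into linear factors over ℚ, so A has no Jordan form over ℚ; the rational canonical form exists over any field.

R = [[0, 0, -1], [1, 0, 3], [0, 1, 3]]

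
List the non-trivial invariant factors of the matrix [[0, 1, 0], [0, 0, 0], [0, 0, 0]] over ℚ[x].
x, x^2

The Jordan structure of A has elementary divisors x^2, x. Arranging the block sizes at each eigenvalue in decreasing order and taking row products gives the invariant factors.

Invariant factors (smallest first, each dividing the next): x, x^2.

Check: the last factor x^2 is the minimal polynomial, and the product x^3 is the characteristic polynomial.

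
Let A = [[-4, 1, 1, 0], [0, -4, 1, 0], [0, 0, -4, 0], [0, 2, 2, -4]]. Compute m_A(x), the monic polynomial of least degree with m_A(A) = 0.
m_A(x) = (x + 4)^3

The characteristic polynomial factors as (x + 4)^4. The minimal polynomial is ∏(x - λ)^{k_λ} where k_λ is the size of the largest Jordan block at λ.

For λ = -4: rank(A + 4I) = 2, and the largest Jordan block has size 3 (the smallest k with rank((A + 4I)^k) = rank((A + 4I)^(k+1))).

So m_A(x) = (x + 4)^3.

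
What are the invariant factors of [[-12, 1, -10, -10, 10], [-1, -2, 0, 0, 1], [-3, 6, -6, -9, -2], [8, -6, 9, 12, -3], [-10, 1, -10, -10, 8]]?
(x - 3)^2(x + 2)^3

The Jordan structure of A has elementary divisors (x + 2)^3, (x - 3)^2. Arranging the block sizes at each eigenvalue in decreasing order and taking row products gives the invariant factors.

Invariant factors (smallest first, each dividing the next): (x - 3)^2(x + 2)^3.

Check: the last factor (x - 3)^2(x + 2)^3 is the minimal polynomial, and the product (x - 3)^2(x + 2)^3 is the characteristic polynomial.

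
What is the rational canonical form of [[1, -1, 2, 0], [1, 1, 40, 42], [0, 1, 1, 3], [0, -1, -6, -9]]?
The invariant factors of A (the non-unit diagonal entries of the Smith normal form of xI - A over ℚ[x]) are (x^2 + 3x - 6)^2, each dividing the next. The characteristic polynomial is their product, (x^2 + 3x - 6)^2.

The rational canonical form is the block-diagonal matrix of companion matrices C(f_i):
R = [[0, 0, 0, -36], [1, 0, 0, 36], [0, 1, 0, 3], [0, 0, 1, -6]].

Note the characteristic polynomial does not split into linear factors over ℚ, so A has no Jordan form over ℚ; the rational canonical form exists over any field.

R = [[0, 0, 0, -36], [1, 0, 0, 36], [0, 1, 0, 3], [0, 0, 1, -6]]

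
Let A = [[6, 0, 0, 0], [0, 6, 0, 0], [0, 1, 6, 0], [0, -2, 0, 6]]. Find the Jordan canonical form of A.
The characteristic polynomial is det(xI - A) = (x - 6)^4, so the eigenvalues are 6 (algebraic multiplicity 4).

For λ = 6: rank(A - 6I) = 1, rank((A - 6I)^2) = 0. The eigenspace has dimension 4 - 1 = 3, so there are 3 Jordan blocks; the rank sequence gives block sizes [2, 1, 1].

Assembling the blocks gives the Jordan form J above.

J = [[6, 1, 0, 0], [0, 6, 0, 0], [0, 0, 6, 0], [0, 0, 0, 6]]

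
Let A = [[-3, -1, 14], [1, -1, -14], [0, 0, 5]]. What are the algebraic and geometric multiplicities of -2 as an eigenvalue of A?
The characteristic polynomial is (x - 5)(x + 2)^2, so the factor x + 2 appears with exponent 2: the algebraic multiplicity is 2.

rank(A + 2I) = 2, so the eigenspace has dimension 3 - 2 = 1: the geometric multiplicity is 1.

Since 1 < 2, A is not diagonalizable.

algebraic multiplicity 2, geometric multiplicity 1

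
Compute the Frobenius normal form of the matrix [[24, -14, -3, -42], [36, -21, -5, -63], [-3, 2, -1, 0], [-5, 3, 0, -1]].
The invariant factors of A (the non-unit diagonal entries of the Smith normal form of xI - A over ℚ[x]) are (x - 6)(x + 4)(x^2 + x + 1), each dividing the next. The characteristic polynomial is their product, (x - 6)(x + 4)(x^2 + x + 1).

The rational canonical form is the block-diagonal matrix of companion matrices C(f_i):
R = [[0, 0, 0, 24], [1, 0, 0, 26], [0, 1, 0, 25], [0, 0, 1, 1]].

Note the characteristic polynomial does not split into linear factors over ℚ, so A has no Jordan form over ℚ; the rational canonical form exists over any field.

R = [[0, 0, 0, 24], [1, 0, 0, 26], [0, 1, 0, 25], [0, 0, 1, 1]]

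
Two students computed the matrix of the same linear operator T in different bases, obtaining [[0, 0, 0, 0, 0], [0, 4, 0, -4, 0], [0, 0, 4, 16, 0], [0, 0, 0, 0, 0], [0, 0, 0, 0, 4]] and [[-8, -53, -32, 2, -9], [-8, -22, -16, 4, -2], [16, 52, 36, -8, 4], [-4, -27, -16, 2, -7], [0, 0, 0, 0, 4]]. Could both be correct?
Both have characteristic polynomial x^2(x - 4)^3, but the minimal polynomial of A is x(x - 4) while the minimal polynomial of B is x^2(x - 4). The minimal polynomial is a similarity invariant, so A and B are not similar.

No.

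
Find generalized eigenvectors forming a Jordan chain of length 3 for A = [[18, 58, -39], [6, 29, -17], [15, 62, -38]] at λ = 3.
We seek v_1 ∈ ker((A - 3I)^3) \ ker((A - 3I)^2), then set v_{i+1} = (A - 3I) v_i.

One such chain is v_1 = [[0, -2, -3]]^T, v_2 = [[1, -1, -1]]^T, v_3 = [[-4, -3, -6]]^T. Check: (A - 3I) v_3 = [[0, 0, 0]]^T = 0.

v_1 = [[0, -2, -3]]^T, v_2 = [[1, -1, -1]]^T, v_3 = [[-4, -3, -6]]^T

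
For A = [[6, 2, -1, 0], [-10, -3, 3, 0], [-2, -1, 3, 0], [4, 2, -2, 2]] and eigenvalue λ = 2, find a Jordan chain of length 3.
v_1 = [[0, 0, 1, -2]]^T, v_2 = [[-1, 3, 1, -2]]^T, v_3 = [[1, -2, 0, 0]]^T

We seek v_1 ∈ ker((A - 2I)^3) \ ker((A - 2I)^2), then set v_{i+1} = (A - 2I) v_i.

One such chain is v_1 = [[0, 0, 1, -2]]^T, v_2 = [[-1, 3, 1, -2]]^T, v_3 = [[1, -2, 0, 0]]^T. Check: (A - 2I) v_3 = [[0, 0, 0, 0]]^T = 0.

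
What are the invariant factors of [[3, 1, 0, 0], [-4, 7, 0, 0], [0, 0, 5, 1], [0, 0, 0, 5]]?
The Jordan structure of A has elementary divisors (x - 5)^2, (x - 5)^2. Arranging the block sizes at each eigenvalue in decreasing order and taking row products gives the invariant factors.

Invariant factors (smallest first, each dividing the next): (x - 5)^2, (x - 5)^2.

Check: the last factor (x - 5)^2 is the minimal polynomial, and the product (x - 5)^4 is the characteristic polynomial.

(x - 5)^2, (x - 5)^2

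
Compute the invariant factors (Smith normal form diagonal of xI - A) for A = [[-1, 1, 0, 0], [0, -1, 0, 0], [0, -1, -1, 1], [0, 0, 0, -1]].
(x + 1)^2, (x + 1)^2

The Jordan structure of A has elementary divisors (x + 1)^2, (x + 1)^2. Arranging the block sizes at each eigenvalue in decreasing order and taking row products gives the invariant factors.

Invariant factors (smallest first, each dividing the next): (x + 1)^2, (x + 1)^2.

Check: the last factor (x + 1)^2 is the minimal polynomial, and the product (x + 1)^4 is the characteristic polynomial.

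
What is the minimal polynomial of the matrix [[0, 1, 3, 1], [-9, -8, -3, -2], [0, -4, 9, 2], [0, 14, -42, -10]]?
The characteristic polynomial factors as x(x + 3)^3. The minimal polynomial is ∏(x - λ)^{k_λ} where k_λ is the size of the largest Jordan block at λ.

For λ = -3: rank(A + 3I) = 2, and the largest Jordan block has size 2 (the smallest k with rank((A + 3I)^k) = rank((A + 3I)^(k+1))).
For λ = 0: rank(A) = 3, and the largest Jordan block has size 1 (the smallest k with rank(A^k) = rank(A^(k+1))).

So m_A(x) = x(x + 3)^2.

m_A(x) = x(x + 3)^2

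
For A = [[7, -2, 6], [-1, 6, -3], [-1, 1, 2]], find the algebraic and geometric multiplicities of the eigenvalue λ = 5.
algebraic multiplicity 3, geometric multiplicity 2

The characteristic polynomial is (x - 5)^3, so the factor x - 5 appears with exponent 3: the algebraic multiplicity is 3.

rank(A - 5I) = 1, so the eigenspace has dimension 3 - 1 = 2: the geometric multiplicity is 2.

Since 2 < 3, A is not diagonalizable.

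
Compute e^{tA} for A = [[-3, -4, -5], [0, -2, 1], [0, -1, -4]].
e^{tA} = [[e^{-3*t}, t*(t - 8)*e^{-3*t}/2, t*(t - 10)*e^{-3*t}/2], [0, (t + 1)*e^{-3*t}, t*e^{-3*t}], [0, -t*e^{-3*t}, (1 - t)*e^{-3*t}]]

A has Jordan form J = [[-3, 1, 0], [0, -3, 1], [0, 0, -3]] with A = PJP^{-1}, so e^{tA} = P e^{tJ} P^{-1}.

For a Jordan block J_k(λ), e^{tJ_k(λ)} = e^{λt} · (I + tN + t^2 N^2/2! + ... + t^{k-1} N^{k-1}/(k-1)!) where N is the nilpotent superdiagonal part.

Assembling the blocks and conjugating back gives the entries of e^{tA} as shown above.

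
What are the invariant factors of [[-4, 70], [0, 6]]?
The Jordan structure of A has elementary divisors (x + 4), (x - 6). Arranging the block sizes at each eigenvalue in decreasing order and taking row products gives the invariant factors.

Invariant factors (smallest first, each dividing the next): (x - 6)(x + 4).

Check: the last factor (x - 6)(x + 4) is the minimal polynomial, and the product (x - 6)(x + 4) is the characteristic polynomial.

(x - 6)(x + 4)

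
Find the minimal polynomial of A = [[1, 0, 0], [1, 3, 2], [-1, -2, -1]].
The characteristic polynomial factors as (x - 1)^3. The minimal polynomial is ∏(x - λ)^{k_λ} where k_λ is the size of the largest Jordan block at λ.

For λ = 1: rank(A - I) = 1, and the largest Jordan block has size 2 (the smallest k with rank((A - I)^k) = rank((A - I)^(k+1))).

So m_A(x) = (x - 1)^2.

m_A(x) = (x - 1)^2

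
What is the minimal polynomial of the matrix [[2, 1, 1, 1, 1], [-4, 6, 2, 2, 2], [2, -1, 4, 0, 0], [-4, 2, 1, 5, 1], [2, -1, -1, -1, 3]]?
The characteristic polynomial factors as (x - 4)^5. The minimal polynomial is ∏(x - λ)^{k_λ} where k_λ is the size of the largest Jordan block at λ.

For λ = 4: rank(A - 4I) = 2, and the largest Jordan block has size 2 (the smallest k with rank((A - 4I)^k) = rank((A - 4I)^(k+1))).

So m_A(x) = (x - 4)^2.

m_A(x) = (x - 4)^2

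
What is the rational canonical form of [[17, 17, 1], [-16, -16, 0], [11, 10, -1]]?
R = [[0, 0, 16], [1, 0, 12], [0, 1, 0]]

The invariant factors of A (the non-unit diagonal entries of the Smith normal form of xI - A over ℚ[x]) are (x - 4)(x + 2)^2, each dividing the next. The characteristic polynomial is their product, (x - 4)(x + 2)^2.

The rational canonical form is the block-diagonal matrix of companion matrices C(f_i):
R = [[0, 0, 16], [1, 0, 12], [0, 1, 0]].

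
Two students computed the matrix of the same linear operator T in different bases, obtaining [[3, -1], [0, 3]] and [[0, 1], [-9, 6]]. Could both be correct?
Yes.

Two matrices over a field are similar if and only if they have the same invariant factors.

Both A and B have characteristic polynomial (x - 3)^2 and minimal polynomial (x - 3)^2. Computing further, both have invariant factors (x - 3)^2. Hence A and B are similar.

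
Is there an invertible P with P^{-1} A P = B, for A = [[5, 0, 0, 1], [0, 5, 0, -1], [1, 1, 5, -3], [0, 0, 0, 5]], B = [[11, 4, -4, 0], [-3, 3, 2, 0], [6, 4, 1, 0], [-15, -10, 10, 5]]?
No.

Both have characteristic polynomial (x - 5)^4 and minimal polynomial (x - 5)^2. But rank(A - 5I) = 2 for A while rank(B - 5I) = 1 for B, so the number of Jordan blocks at λ = 5 differs. A and B are not similar.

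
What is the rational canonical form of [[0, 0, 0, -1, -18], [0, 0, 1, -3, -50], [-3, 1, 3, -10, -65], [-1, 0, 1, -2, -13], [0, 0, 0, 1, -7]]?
The invariant factors of A (the non-unit diagonal entries of the Smith normal form of xI - A over ℚ[x]) are (x + 1)(x + 5)(x^3 + 3x + 5), each dividing the next. The characteristic polynomial is their product, (x + 1)(x + 5)(x^3 + 3x + 5).

The rational canonical form is the block-diagonal matrix of companion matrices C(f_i):
R = [[0, 0, 0, 0, -25], [1, 0, 0, 0, -45], [0, 1, 0, 0, -23], [0, 0, 1, 0, -8], [0, 0, 0, 1, -6]].

Note the characteristic polynomial does not split into linear factors over ℚ, so A has no Jordan form over ℚ; the rational canonical form exists over any field.

R = [[0, 0, 0, 0, -25], [1, 0, 0, 0, -45], [0, 1, 0, 0, -23], [0, 0, 1, 0, -8], [0, 0, 0, 1, -6]]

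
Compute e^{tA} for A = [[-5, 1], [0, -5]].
e^{tA} = [[e^{-5*t}, t*e^{-5*t}], [0, e^{-5*t}]]

A has Jordan form J = [[-5, 1], [0, -5]] with A = PJP^{-1}, so e^{tA} = P e^{tJ} P^{-1}.

For a Jordan block J_k(λ), e^{tJ_k(λ)} = e^{λt} · (I + tN + t^2 N^2/2! + ... + t^{k-1} N^{k-1}/(k-1)!) where N is the nilpotent superdiagonal part.

Assembling the blocks and conjugating back gives the entries of e^{tA} as shown above.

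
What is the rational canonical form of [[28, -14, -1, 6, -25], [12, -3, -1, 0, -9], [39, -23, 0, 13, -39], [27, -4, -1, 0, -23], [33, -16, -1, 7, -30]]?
R = [[0, 0, 0, 0, 16], [1, 0, 0, 0, -4], [0, 1, 0, 0, -2], [0, 0, 1, 0, -4], [0, 0, 0, 1, -5]]

The invariant factors of A (the non-unit diagonal entries of the Smith normal form of xI - A over ℚ[x]) are (x - 1)(x + 2)(x + 4)(x^2 + 2), each dividing the next. The characteristic polynomial is their product, (x - 1)(x + 2)(x + 4)(x^2 + 2).

The rational canonical form is the block-diagonal matrix of companion matrices C(f_i):
R = [[0, 0, 0, 0, 16], [1, 0, 0, 0, -4], [0, 1, 0, 0, -2], [0, 0, 1, 0, -4], [0, 0, 0, 1, -5]].

Note the characteristic polynomial does not split into linear factors over ℚ, so A has no Jordan form over ℚ; the rational canonical form exists over any field.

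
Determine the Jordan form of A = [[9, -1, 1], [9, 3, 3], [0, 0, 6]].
The characteristic polynomial is det(xI - A) = (x - 6)^3, so the eigenvalues are 6 (algebraic multiplicity 3).

For λ = 6: rank(A - 6I) = 1, rank((A - 6I)^2) = 0. The eigenspace has dimension 3 - 1 = 2, so there are 2 Jordan blocks; the rank sequence gives block sizes [2, 1].

Assembling the blocks gives the Jordan form J above.

J = [[6, 1, 0], [0, 6, 0], [0, 0, 6]]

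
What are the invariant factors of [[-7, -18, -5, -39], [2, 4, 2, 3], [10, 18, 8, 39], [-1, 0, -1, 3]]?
(x - 4)(x - 3)^2(x + 2)

The Jordan structure of A has elementary divisors (x + 2), (x - 3)^2, (x - 4). Arranging the block sizes at each eigenvalue in decreasing order and taking row products gives the invariant factors.

Invariant factors (smallest first, each dividing the next): (x - 4)(x - 3)^2(x + 2).

Check: the last factor (x - 4)(x - 3)^2(x + 2) is the minimal polynomial, and the product (x - 4)(x - 3)^2(x + 2) is the characteristic polynomial.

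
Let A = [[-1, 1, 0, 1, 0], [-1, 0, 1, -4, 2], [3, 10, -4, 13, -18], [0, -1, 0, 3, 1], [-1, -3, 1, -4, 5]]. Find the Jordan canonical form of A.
The characteristic polynomial is det(xI - A) = (x - 3)^2(x + 1)^3, so the eigenvalues are -1 (algebraic multiplicity 3), 3 (algebraic multiplicity 2).

For λ = -1: rank(A + I) = 4, rank((A + I)^2) = 3, rank((A + I)^3) = 2. The eigenspace has dimension 5 - 4 = 1, so there is 1 Jordan block; the rank sequence gives block sizes [3].

For λ = 3: rank(A - 3I) = 4, rank((A - 3I)^2) = 3. The eigenspace has dimension 5 - 4 = 1, so there is 1 Jordan block; the rank sequence gives block sizes [2].

Assembling the blocks gives the Jordan form J above.

J = [[-1, 1, 0, 0, 0], [0, -1, 1, 0, 0], [0, 0, -1, 0, 0], [0, 0, 0, 3, 1], [0, 0, 0, 0, 3]]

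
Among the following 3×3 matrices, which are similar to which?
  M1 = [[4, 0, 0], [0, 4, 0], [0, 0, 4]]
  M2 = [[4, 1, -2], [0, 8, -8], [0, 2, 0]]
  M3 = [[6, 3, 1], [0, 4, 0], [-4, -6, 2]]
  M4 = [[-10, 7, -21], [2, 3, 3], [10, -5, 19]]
2 classes: {M1}, {M2, M3, M4}

Characteristic polynomials: χ_{M1} = (x - 4)^3, χ_{M2} = (x - 4)^3, χ_{M3} = (x - 4)^3, χ_{M4} = (x - 4)^3.

{M1}: invariant factors x - 4, x - 4, x - 4.

{M2, M3, M4}: invariant factors x - 4, (x - 4)^2.

Matrices are similar if and only if their invariant-factor lists agree; the partition into similarity classes is {M1}, {M2, M3, M4}.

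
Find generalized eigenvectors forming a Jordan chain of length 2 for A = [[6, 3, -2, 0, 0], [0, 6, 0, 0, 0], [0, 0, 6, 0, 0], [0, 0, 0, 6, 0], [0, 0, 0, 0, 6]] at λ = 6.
v_1 = [[0, 3, 4, 1, 0]]^T, v_2 = [[1, 0, 0, 0, 0]]^T

We seek v_1 ∈ ker((A - 6I)^2) \ ker(A - 6I), then set v_{i+1} = (A - 6I) v_i.

One such chain is v_1 = [[0, 3, 4, 1, 0]]^T, v_2 = [[1, 0, 0, 0, 0]]^T. Check: (A - 6I) v_2 = [[0, 0, 0, 0, 0]]^T = 0.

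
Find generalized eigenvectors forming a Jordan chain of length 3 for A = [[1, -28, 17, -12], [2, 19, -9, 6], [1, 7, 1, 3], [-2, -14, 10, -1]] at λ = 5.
We seek v_1 ∈ ker((A - 5I)^3) \ ker((A - 5I)^2), then set v_{i+1} = (A - 5I) v_i.

One such chain is v_1 = [[0, 1, 0, -2]]^T, v_2 = [[-4, 2, 1, -2]]^T, v_3 = [[1, -1, 0, 2]]^T. Check: (A - 5I) v_3 = [[0, 0, 0, 0]]^T = 0.

v_1 = [[0, 1, 0, -2]]^T, v_2 = [[-4, 2, 1, -2]]^T, v_3 = [[1, -1, 0, 2]]^T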